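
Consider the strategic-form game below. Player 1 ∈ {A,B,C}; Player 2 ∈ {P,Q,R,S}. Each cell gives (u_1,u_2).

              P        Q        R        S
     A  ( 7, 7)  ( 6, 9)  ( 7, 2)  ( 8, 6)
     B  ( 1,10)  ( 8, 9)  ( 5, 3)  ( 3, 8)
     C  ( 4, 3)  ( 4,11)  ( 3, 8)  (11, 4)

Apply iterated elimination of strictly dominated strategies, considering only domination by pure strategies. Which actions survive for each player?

P2 drop R (Q beats it: A:9>2 B:9>3 C:11>8)
P2 drop S (Q beats it: A:9>6 B:9>8 C:11>4)
P1 drop C (A beats it: P:7>4 Q:6>4)
P1→{A,B} P2→{P,Q}

Survivors P1:{A,B} P2:{P,Q}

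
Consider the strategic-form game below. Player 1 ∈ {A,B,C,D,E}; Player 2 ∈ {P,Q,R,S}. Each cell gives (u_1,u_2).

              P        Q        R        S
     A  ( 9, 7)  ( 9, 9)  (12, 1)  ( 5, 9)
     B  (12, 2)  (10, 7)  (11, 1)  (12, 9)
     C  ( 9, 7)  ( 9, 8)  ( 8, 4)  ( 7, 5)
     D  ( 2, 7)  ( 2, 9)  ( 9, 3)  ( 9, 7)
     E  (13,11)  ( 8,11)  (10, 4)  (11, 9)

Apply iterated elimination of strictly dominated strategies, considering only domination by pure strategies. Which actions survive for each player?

Remaining: P1:{B,E} P2:{P,Q,S}

P1 drop C (B beats it: P:12>9 Q:10>9 R:11>8 S:12>7)
P1 drop D (B beats it: P:12>2 Q:10>2 R:11>9 S:12>9)
P2 drop R (P beats it: A:7>1 B:2>1 E:11>4)
P1 drop A (B beats it: P:12>9 Q:10>9 S:12>5)
P1→{B,E} P2→{P,Q,S}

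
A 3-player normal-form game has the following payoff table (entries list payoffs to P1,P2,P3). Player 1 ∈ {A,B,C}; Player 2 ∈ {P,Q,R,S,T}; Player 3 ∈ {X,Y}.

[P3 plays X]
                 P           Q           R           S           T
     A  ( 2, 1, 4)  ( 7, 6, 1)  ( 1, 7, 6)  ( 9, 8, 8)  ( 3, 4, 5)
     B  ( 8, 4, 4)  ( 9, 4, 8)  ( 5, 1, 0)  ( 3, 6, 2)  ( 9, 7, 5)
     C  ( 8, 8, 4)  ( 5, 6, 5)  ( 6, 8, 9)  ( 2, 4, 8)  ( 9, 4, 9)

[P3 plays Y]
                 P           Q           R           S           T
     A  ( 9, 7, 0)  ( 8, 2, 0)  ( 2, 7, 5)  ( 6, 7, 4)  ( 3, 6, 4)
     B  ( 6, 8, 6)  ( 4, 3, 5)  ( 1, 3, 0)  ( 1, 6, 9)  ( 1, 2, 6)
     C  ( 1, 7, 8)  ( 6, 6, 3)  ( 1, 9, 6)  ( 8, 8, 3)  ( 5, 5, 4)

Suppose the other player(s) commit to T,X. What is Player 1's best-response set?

u_1(A vs T,X) = 3
u_1(B vs T,X) = 9
u_1(C vs T,X) = 9
max payoff 9 at {B,C}

BR_1 = {B,C}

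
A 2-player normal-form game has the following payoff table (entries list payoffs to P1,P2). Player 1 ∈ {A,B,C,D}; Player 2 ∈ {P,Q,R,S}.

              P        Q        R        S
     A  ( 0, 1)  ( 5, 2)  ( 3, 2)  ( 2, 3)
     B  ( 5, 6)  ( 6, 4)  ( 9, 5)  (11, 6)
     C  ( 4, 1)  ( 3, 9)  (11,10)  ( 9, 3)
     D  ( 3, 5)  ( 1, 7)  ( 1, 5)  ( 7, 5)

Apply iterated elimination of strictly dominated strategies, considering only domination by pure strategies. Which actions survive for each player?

Survivors P1:{B,C} P2:{P,R,S}

P1 drop A (B beats it: P:5>0 Q:6>5 R:9>3 S:11>2)
P1 drop D (B beats it: P:5>3 Q:6>1 R:9>1 S:11>7)
P2 drop Q (R beats it: B:5>4 C:10>9)
P1→{B,C} P2→{P,R,S}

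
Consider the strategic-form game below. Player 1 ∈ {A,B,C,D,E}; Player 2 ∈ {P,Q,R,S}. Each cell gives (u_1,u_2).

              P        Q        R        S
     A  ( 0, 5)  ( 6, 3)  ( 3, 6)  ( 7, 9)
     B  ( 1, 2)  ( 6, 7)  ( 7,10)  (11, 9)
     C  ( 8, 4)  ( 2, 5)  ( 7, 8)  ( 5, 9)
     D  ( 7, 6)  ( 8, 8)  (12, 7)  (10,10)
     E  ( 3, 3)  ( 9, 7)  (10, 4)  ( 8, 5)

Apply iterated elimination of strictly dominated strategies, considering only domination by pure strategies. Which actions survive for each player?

Survivors P1:{B,D,E} P2:{Q,R,S}

P1 drop A (D beats it: P:7>0 Q:8>6 R:12>3 S:10>7)
P2 drop P (Q beats it: B:7>2 C:5>4 D:8>6 E:7>3)
P1 drop C (D beats it: Q:8>2 R:12>7 S:10>5)
P1→{B,D,E} P2→{Q,R,S}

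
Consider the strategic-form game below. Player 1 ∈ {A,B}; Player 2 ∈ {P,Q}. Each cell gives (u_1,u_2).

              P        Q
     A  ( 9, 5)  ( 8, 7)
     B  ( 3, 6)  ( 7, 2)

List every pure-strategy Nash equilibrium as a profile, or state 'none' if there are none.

(A,P): not NE [P2→Q gives 7>5]
(A,Q): NE
(B,P): not NE [P1→A gives 9>3]
(B,Q): not NE [P1→A gives 8>7; P2→P gives 6>2]

NE set: (A,Q)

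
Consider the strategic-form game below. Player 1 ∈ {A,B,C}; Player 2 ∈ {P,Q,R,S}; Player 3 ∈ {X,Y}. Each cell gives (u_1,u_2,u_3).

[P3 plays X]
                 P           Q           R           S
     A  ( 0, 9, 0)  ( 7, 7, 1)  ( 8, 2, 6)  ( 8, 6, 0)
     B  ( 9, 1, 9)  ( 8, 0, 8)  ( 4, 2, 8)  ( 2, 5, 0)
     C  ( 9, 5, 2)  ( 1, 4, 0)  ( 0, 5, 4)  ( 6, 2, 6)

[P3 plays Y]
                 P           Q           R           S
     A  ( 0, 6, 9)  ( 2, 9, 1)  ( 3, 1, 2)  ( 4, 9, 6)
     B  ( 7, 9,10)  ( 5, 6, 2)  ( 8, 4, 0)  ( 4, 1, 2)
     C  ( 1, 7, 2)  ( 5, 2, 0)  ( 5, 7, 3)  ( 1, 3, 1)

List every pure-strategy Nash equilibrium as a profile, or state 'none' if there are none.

(A,P,X): not NE [P1→C gives 9>0; P3→Y gives 9>0]
(A,P,Y): not NE [P1→B gives 7>0; P2→S gives 9>6]
(A,Q,X): not NE [P1→B gives 8>7; P2→P gives 9>7]
(A,Q,Y): not NE [P1→C gives 5>2]
(A,R,X): not NE [P2→P gives 9>2]
(A,R,Y): not NE [P1→B gives 8>3; P2→S gives 9>1; P3→X gives 6>2]
(A,S,X): not NE [P2→P gives 9>6; P3→Y gives 6>0]
(A,S,Y): NE
(B,P,X): not NE [P2→S gives 5>1; P3→Y gives 10>9]
(B,P,Y): NE
(B,Q,X): not NE [P2→S gives 5>0]
(B,Q,Y): not NE [P2→P gives 9>6; P3→X gives 8>2]
(B,R,X): not NE [P1→A gives 8>4; P2→S gives 5>2]
(B,R,Y): not NE [P2→P gives 9>4; P3→X gives 8>0]
(B,S,X): not NE [P1→A gives 8>2; P3→Y gives 2>0]
(B,S,Y): not NE [P2→P gives 9>1]
(C,P,X): NE
(C,P,Y): not NE [P1→B gives 7>1]
(C,Q,X): not NE [P1→B gives 8>1; P2→R gives 5>4]
(C,Q,Y): not NE [P2→R gives 7>2]
(C,R,X): not NE [P1→A gives 8>0]
(C,R,Y): not NE [P1→B gives 8>5; P3→X gives 4>3]
(C,S,X): not NE [P1→A gives 8>6; P2→R gives 5>2]
(C,S,Y): not NE [P1→B gives 4>1; P2→R gives 7>3; P3→X gives 6>1]

Nash profiles: (A,S,Y), (B,P,Y), (C,P,X)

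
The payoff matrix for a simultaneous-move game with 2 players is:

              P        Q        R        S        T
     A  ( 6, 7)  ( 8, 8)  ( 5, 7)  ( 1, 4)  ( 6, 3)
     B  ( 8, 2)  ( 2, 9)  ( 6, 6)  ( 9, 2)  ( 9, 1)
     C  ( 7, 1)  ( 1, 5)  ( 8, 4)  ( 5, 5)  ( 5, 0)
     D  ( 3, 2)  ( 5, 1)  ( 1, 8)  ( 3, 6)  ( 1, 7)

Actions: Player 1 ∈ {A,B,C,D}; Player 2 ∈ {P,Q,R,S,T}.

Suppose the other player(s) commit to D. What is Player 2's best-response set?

u_2(P vs D) = 2
u_2(Q vs D) = 1
u_2(R vs D) = 8
u_2(S vs D) = 6
u_2(T vs D) = 7
max payoff 8 at {R}

argmax u_2 = {R}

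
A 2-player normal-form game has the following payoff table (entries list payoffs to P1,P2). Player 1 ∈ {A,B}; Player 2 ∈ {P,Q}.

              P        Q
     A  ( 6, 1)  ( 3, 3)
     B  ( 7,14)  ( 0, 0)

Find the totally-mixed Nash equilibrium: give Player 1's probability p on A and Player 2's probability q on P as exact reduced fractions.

(p,q) = (7/8, 3/4)

P1 indiff ⇒ q·6+(1-q)·3 = q·7+(1-q)·0 ⇒ q(-1) = (1-q)(-3) ⇒ q = 3/4
P2 indiff ⇒ p·1+(1-p)·14 = p·3+(1-p)·0 ⇒ p(-2) = (1-p)(-14) ⇒ p = 7/8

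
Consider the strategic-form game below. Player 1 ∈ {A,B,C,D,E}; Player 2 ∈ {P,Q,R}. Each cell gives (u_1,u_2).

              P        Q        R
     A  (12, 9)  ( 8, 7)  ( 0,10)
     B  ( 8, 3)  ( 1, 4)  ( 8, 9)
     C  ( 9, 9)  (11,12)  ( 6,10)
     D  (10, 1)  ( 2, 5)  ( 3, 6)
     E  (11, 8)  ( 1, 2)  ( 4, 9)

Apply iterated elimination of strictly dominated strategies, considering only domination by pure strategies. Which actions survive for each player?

P2 drop P (R beats it: A:10>9 B:9>3 C:10>9 D:6>1 E:9>8)
P1 drop A (C beats it: Q:11>8 R:6>0)
P1 drop D (C beats it: Q:11>2 R:6>3)
P1 drop E (C beats it: Q:11>1 R:6>4)
P1→{B,C} P2→{Q,R}

Remaining: P1:{B,C} P2:{Q,R}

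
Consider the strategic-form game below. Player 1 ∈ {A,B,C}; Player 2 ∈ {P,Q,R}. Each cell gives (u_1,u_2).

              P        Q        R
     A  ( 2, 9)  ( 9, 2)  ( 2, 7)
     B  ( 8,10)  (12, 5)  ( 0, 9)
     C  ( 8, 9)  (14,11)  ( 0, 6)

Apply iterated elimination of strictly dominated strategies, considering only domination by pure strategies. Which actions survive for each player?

P2 drop R (P beats it: A:9>7 B:10>9 C:9>6)
P1 drop A (B beats it: P:8>2 Q:12>9)
P1→{B,C} P2→{P,Q}

IESDS → P1:{B,C} P2:{P,Q}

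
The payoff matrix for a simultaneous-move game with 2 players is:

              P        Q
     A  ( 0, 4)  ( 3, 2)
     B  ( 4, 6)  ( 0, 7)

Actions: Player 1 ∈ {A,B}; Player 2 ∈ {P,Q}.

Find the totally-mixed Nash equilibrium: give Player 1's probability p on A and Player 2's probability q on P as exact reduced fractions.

(p,q) = (1/3, 3/7)

P1 indiff ⇒ q·0+(1-q)·3 = q·4+(1-q)·0 ⇒ q(-4) = (1-q)(-3) ⇒ q = 3/7
P2 indiff ⇒ p·4+(1-p)·6 = p·2+(1-p)·7 ⇒ p(2) = (1-p)(1) ⇒ p = 1/3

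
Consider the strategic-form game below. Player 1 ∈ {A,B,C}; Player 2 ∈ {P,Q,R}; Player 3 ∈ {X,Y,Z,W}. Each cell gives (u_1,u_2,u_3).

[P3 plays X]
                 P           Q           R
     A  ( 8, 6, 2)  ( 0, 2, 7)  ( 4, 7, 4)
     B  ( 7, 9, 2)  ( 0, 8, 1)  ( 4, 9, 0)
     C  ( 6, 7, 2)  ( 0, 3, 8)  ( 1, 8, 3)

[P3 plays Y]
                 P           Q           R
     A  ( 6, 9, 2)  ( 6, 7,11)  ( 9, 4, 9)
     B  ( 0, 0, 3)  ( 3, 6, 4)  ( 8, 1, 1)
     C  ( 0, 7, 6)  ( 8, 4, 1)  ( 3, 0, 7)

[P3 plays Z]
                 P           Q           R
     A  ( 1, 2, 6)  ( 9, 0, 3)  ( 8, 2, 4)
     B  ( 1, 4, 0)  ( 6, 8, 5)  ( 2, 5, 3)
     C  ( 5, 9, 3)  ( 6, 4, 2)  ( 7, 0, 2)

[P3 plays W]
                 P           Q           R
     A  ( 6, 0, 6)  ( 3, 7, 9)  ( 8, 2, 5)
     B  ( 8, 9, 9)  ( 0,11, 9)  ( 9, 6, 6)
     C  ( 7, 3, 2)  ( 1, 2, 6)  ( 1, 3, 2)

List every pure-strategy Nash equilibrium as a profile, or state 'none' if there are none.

Equilibria: none

(A,P,X): not NE [P2→R gives 7>6; P3→W gives 6>2]
(A,P,Y): not NE [P3→W gives 6>2]
(A,P,Z): not NE [P1→C gives 5>1]
(A,P,W): not NE [P1→B gives 8>6; P2→Q gives 7>0]
(A,Q,X): not NE [P2→R gives 7>2; P3→Y gives 11>7]
(A,Q,Y): not NE [P1→C gives 8>6; P2→P gives 9>7]
(A,Q,Z): not NE [P2→R gives 2>0; P3→Y gives 11>3]
(A,Q,W): not NE [P3→Y gives 11>9]
(A,R,X): not NE [P3→Y gives 9>4]
(A,R,Y): not NE [P2→P gives 9>4]
(A,R,Z): not NE [P3→Y gives 9>4]
(A,R,W): not NE [P1→B gives 9>8; P2→Q gives 7>2; P3→Y gives 9>5]
(B,P,X): not NE [P1→A gives 8>7; P3→W gives 9>2]
(B,P,Y): not NE [P1→A gives 6>0; P2→Q gives 6>0; P3→W gives 9>3]
(B,P,Z): not NE [P1→C gives 5>1; P2→Q gives 8>4; P3→W gives 9>0]
(B,P,W): not NE [P2→Q gives 11>9]
(B,Q,X): not NE [P2→R gives 9>8; P3→W gives 9>1]
(B,Q,Y): not NE [P1→C gives 8>3; P3→W gives 9>4]
(B,Q,Z): not NE [P1→A gives 9>6; P3→W gives 9>5]
(B,Q,W): not NE [P1→A gives 3>0]
(B,R,X): not NE [P3→W gives 6>0]
(B,R,Y): not NE [P1→A gives 9>8; P2→Q gives 6>1; P3→W gives 6>1]
(B,R,Z): not NE [P1→A gives 8>2; P2→Q gives 8>5; P3→W gives 6>3]
(B,R,W): not NE [P2→Q gives 11>6]
(C,P,X): not NE [P1→A gives 8>6; P2→R gives 8>7; P3→Y gives 6>2]
(C,P,Y): not NE [P1→A gives 6>0]
(C,P,Z): not NE [P3→Y gives 6>3]
(C,P,W): not NE [P1→B gives 8>7; P3→Y gives 6>2]
(C,Q,X): not NE [P2→R gives 8>3]
(C,Q,Y): not NE [P2→P gives 7>4; P3→X gives 8>1]
(C,Q,Z): not NE [P1→A gives 9>6; P2→P gives 9>4; P3→X gives 8>2]
(C,Q,W): not NE [P1→A gives 3>1; P2→R gives 3>2; P3→X gives 8>6]
(C,R,X): not NE [P1→B gives 4>1; P3→Y gives 7>3]
(C,R,Y): not NE [P1→A gives 9>3; P2→P gives 7>0]
(C,R,Z): not NE [P1→A gives 8>7; P2→P gives 9>0; P3→Y gives 7>2]
(C,R,W): not NE [P1→B gives 9>1; P3→Y gives 7>2]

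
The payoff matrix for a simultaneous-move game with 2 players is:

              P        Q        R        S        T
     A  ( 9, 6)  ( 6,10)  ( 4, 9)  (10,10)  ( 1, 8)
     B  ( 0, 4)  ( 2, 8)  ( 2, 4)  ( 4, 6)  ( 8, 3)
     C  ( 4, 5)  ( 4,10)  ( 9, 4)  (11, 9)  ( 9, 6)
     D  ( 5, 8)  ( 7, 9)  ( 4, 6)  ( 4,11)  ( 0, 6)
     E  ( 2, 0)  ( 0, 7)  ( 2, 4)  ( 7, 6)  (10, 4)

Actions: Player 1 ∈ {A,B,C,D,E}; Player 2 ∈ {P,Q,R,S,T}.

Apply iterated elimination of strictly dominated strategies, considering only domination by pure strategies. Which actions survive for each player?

P1 drop B (C beats it: P:4>0 Q:4>2 R:9>2 S:11>4 T:9>8)
P2 drop P (Q beats it: A:10>6 C:10>5 D:9>8 E:7>0)
P2 drop R (Q beats it: A:10>9 C:10>4 D:9>6 E:7>4)
P2 drop T (Q beats it: A:10>8 C:10>6 D:9>6 E:7>4)
P1 drop E (A beats it: Q:6>0 S:10>7)
P1→{A,C,D} P2→{Q,S}

Survivors P1:{A,C,D} P2:{Q,S}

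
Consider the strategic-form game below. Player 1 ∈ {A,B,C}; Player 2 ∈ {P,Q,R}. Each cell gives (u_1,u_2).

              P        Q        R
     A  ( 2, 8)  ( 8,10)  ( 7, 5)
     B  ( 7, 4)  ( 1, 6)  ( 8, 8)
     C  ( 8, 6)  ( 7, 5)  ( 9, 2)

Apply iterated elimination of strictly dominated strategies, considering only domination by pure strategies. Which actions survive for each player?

P1 drop B (C beats it: P:8>7 Q:7>1 R:9>8)
P2 drop R (P beats it: A:8>5 C:6>2)
P1→{A,C} P2→{P,Q}

Survivors P1:{A,C} P2:{P,Q}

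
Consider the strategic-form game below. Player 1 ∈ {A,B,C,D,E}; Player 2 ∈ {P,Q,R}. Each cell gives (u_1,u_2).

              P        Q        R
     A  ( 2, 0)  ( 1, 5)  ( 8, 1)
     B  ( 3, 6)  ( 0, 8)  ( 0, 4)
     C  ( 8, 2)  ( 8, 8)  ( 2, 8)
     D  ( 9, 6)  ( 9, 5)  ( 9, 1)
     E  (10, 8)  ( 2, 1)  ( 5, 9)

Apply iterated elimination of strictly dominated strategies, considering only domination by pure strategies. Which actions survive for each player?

Survivors P1:{D,E} P2:{P,R}

P1 drop A (D beats it: P:9>2 Q:9>1 R:9>8)
P1 drop B (C beats it: P:8>3 Q:8>0 R:2>0)
P1 drop C (D beats it: P:9>8 Q:9>8 R:9>2)
P2 drop Q (P beats it: D:6>5 E:8>1)
P1→{D,E} P2→{P,R}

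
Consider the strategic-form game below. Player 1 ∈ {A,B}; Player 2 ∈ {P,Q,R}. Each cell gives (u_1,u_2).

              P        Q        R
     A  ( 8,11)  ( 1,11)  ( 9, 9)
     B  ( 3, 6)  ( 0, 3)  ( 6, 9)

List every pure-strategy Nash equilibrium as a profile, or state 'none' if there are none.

(A,P): NE
(A,Q): NE
(A,R): not NE [P2→Q gives 11>9]
(B,P): not NE [P1→A gives 8>3; P2→R gives 9>6]
(B,Q): not NE [P1→A gives 1>0; P2→R gives 9>3]
(B,R): not NE [P1→A gives 9>6]

Nash profiles: (A,P), (A,Q)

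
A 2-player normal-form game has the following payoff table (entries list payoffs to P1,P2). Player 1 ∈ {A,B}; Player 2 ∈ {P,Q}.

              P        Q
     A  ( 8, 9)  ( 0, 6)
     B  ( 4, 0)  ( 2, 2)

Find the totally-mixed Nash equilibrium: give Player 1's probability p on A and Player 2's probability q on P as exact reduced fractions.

P1 indiff ⇒ q·8+(1-q)·0 = q·4+(1-q)·2 ⇒ q(4) = (1-q)(2) ⇒ q = 1/3
P2 indiff ⇒ p·9+(1-p)·0 = p·6+(1-p)·2 ⇒ p(3) = (1-p)(2) ⇒ p = 2/5

p=2/5, q=1/3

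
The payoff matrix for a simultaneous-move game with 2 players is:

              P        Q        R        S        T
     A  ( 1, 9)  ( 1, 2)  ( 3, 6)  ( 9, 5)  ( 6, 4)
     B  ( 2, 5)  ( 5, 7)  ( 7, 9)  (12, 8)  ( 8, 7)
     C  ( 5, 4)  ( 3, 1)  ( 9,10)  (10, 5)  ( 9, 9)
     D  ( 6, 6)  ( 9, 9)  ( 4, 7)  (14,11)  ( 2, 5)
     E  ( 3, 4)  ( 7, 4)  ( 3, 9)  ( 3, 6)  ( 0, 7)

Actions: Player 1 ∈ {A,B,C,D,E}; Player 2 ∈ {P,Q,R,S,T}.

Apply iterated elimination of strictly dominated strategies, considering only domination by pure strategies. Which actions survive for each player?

Remaining: P1:{B,C,D} P2:{R,S}

P1 drop A (B beats it: P:2>1 Q:5>1 R:7>3 S:12>9 T:8>6)
P1 drop E (D beats it: P:6>3 Q:9>7 R:4>3 S:14>3 T:2>0)
P2 drop P (R beats it: B:9>5 C:10>4 D:7>6)
P2 drop Q (S beats it: B:8>7 C:5>1 D:11>9)
P2 drop T (R beats it: B:9>7 C:10>9 D:7>5)
P1→{B,C,D} P2→{R,S}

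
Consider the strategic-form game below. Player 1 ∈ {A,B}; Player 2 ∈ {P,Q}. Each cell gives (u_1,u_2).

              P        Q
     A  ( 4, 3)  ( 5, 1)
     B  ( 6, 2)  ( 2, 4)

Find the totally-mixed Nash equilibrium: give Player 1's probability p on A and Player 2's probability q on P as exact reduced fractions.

P1 indiff ⇒ q·4+(1-q)·5 = q·6+(1-q)·2 ⇒ q(-2) = (1-q)(-3) ⇒ q = 3/5
P2 indiff ⇒ p·3+(1-p)·2 = p·1+(1-p)·4 ⇒ p(2) = (1-p)(2) ⇒ p = 1/2

P1 mixes 1/2 on A; P2 mixes 3/5 on P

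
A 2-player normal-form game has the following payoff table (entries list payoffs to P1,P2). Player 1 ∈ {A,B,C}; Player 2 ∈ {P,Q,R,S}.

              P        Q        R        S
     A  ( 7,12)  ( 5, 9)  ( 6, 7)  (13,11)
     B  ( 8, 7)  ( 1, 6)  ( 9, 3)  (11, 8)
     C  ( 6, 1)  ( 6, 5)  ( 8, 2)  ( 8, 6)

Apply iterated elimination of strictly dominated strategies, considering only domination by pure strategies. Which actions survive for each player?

P2 drop Q (S beats it: A:11>9 B:8>6 C:6>5)
P1 drop C (B beats it: P:8>6 R:9>8 S:11>8)
P2 drop R (P beats it: A:12>7 B:7>3)
P1→{A,B} P2→{P,S}

IESDS → P1:{A,B} P2:{P,S}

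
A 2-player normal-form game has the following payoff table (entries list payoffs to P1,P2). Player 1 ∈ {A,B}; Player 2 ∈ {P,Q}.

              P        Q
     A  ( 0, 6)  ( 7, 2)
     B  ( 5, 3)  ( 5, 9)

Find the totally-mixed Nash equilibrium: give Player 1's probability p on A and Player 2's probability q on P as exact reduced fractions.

P1 indiff ⇒ q·0+(1-q)·7 = q·5+(1-q)·5 ⇒ q(-5) = (1-q)(-2) ⇒ q = 2/7
P2 indiff ⇒ p·6+(1-p)·3 = p·2+(1-p)·9 ⇒ p(4) = (1-p)(6) ⇒ p = 3/5

p=3/5, q=2/7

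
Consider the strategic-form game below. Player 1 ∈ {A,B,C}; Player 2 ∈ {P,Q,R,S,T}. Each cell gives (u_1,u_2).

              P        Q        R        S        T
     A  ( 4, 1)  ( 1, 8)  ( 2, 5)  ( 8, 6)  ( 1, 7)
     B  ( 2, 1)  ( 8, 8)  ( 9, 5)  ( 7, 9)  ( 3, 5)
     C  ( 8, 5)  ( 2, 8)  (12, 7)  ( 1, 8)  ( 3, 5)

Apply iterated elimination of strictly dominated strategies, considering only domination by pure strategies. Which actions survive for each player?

P2 drop P (Q beats it: A:8>1 B:8>1 C:8>5)
P2 drop R (Q beats it: A:8>5 B:8>5 C:8>7)
P2 drop T (Q beats it: A:8>7 B:8>5 C:8>5)
P1 drop C (B beats it: Q:8>2 S:7>1)
P1→{A,B} P2→{Q,S}

Remaining: P1:{A,B} P2:{Q,S}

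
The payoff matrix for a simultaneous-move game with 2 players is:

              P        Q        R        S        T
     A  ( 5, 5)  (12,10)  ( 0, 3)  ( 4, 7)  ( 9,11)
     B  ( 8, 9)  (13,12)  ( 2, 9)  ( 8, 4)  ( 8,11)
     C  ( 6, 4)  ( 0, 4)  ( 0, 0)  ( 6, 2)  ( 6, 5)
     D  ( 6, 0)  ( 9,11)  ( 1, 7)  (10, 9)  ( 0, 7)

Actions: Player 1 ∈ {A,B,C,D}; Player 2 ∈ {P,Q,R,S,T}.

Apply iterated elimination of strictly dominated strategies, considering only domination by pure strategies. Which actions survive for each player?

P1 drop C (B beats it: P:8>6 Q:13>0 R:2>0 S:8>6 T:8>6)
P2 drop P (Q beats it: A:10>5 B:12>9 D:11>0)
P2 drop R (Q beats it: A:10>3 B:12>9 D:11>7)
P2 drop S (Q beats it: A:10>7 B:12>4 D:11>9)
P1 drop D (A beats it: Q:12>9 T:9>0)
P1→{A,B} P2→{Q,T}

Remaining: P1:{A,B} P2:{Q,T}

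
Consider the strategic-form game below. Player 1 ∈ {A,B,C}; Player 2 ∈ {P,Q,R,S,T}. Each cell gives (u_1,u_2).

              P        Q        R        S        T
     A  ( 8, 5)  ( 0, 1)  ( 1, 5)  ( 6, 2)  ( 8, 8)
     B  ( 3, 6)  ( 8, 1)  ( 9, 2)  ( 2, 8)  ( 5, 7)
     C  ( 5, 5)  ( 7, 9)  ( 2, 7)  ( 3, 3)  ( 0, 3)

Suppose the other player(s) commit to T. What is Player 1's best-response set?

u_1(A vs T) = 8
u_1(B vs T) = 5
u_1(C vs T) = 0
max payoff 8 at {A}

P1 best: {A}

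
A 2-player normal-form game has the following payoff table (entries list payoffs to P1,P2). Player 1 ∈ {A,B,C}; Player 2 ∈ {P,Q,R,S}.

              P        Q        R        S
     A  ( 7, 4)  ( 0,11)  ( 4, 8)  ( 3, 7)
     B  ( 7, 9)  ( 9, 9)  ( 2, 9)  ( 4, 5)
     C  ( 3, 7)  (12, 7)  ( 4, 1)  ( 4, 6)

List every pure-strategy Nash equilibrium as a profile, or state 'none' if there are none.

(A,P): not NE [P2→Q gives 11>4]
(A,Q): not NE [P1→C gives 12>0]
(A,R): not NE [P2→Q gives 11>8]
(A,S): not NE [P1→C gives 4>3; P2→Q gives 11>7]
(B,P): NE
(B,Q): not NE [P1→C gives 12>9]
(B,R): not NE [P1→C gives 4>2]
(B,S): not NE [P2→R gives 9>5]
(C,P): not NE [P1→B gives 7>3]
(C,Q): NE
(C,R): not NE [P2→Q gives 7>1]
(C,S): not NE [P2→Q gives 7>6]

NE set: (B,P), (C,Q)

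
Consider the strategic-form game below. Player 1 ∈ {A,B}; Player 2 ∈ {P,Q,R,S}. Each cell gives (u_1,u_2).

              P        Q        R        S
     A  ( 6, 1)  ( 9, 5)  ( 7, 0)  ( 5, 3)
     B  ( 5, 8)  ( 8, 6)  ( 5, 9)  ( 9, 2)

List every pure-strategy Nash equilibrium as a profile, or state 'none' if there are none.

(A,P): not NE [P2→Q gives 5>1]
(A,Q): NE
(A,R): not NE [P2→Q gives 5>0]
(A,S): not NE [P1→B gives 9>5; P2→Q gives 5>3]
(B,P): not NE [P1→A gives 6>5; P2→R gives 9>8]
(B,Q): not NE [P1→A gives 9>8; P2→R gives 9>6]
(B,R): not NE [P1→A gives 7>5]
(B,S): not NE [P2→R gives 9>2]

Nash profiles: (A,Q)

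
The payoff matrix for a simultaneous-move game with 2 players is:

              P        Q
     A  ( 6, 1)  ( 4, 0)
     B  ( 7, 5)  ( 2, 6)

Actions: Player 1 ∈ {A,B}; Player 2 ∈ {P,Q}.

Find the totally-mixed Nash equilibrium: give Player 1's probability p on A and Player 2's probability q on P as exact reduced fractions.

P1 mixes 1/2 on A; P2 mixes 2/3 on P

P1 indiff ⇒ q·6+(1-q)·4 = q·7+(1-q)·2 ⇒ q(-1) = (1-q)(-2) ⇒ q = 2/3
P2 indiff ⇒ p·1+(1-p)·5 = p·0+(1-p)·6 ⇒ p(1) = (1-p)(1) ⇒ p = 1/2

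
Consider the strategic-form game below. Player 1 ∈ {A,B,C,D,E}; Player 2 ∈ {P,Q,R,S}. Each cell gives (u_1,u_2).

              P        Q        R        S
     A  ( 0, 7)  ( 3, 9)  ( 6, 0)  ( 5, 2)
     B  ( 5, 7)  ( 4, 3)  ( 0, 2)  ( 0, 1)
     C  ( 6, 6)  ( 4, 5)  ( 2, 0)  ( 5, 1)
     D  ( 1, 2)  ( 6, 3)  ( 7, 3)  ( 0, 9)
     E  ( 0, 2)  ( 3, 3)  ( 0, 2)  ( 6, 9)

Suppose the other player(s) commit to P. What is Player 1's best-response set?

u_1(A vs P) = 0
u_1(B vs P) = 5
u_1(C vs P) = 6
u_1(D vs P) = 1
u_1(E vs P) = 0
max payoff 6 at {C}

P1 best: {C}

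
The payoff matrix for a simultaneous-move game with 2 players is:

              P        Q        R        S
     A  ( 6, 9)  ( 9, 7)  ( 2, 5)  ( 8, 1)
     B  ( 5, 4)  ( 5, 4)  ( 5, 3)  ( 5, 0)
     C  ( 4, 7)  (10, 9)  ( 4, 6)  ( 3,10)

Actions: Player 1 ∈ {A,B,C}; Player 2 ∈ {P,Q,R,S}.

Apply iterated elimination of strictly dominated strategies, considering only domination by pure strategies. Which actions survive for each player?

IESDS → P1:{A,C} P2:{P,Q,S}

P2 drop R (P beats it: A:9>5 B:4>3 C:7>6)
P1 drop B (A beats it: P:6>5 Q:9>5 S:8>5)
P1→{A,C} P2→{P,Q,S}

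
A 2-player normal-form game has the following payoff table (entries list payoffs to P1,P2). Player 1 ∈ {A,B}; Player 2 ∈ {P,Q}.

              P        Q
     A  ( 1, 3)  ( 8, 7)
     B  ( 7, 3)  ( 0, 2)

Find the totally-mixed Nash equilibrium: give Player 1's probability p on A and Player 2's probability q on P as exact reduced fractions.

p=1/5, q=4/7

P1 indiff ⇒ q·1+(1-q)·8 = q·7+(1-q)·0 ⇒ q(-6) = (1-q)(-8) ⇒ q = 4/7
P2 indiff ⇒ p·3+(1-p)·3 = p·7+(1-p)·2 ⇒ p(-4) = (1-p)(-1) ⇒ p = 1/5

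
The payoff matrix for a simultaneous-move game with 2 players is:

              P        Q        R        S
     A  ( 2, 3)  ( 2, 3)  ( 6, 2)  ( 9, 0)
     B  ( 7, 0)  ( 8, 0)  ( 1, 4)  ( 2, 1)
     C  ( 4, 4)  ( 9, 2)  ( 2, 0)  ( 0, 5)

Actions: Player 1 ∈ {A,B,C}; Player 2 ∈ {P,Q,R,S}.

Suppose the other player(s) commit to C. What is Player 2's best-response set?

u_2(P vs C) = 4
u_2(Q vs C) = 2
u_2(R vs C) = 0
u_2(S vs C) = 5
max payoff 5 at {S}

P2 best: {S}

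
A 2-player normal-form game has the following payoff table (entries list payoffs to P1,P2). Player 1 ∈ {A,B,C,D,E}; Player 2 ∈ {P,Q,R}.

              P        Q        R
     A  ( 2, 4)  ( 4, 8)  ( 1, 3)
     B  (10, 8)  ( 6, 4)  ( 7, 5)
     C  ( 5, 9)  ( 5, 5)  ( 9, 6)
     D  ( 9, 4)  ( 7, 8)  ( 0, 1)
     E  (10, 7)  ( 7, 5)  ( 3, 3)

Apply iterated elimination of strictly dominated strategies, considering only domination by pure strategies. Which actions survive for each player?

IESDS → P1:{B,D,E} P2:{P,Q}

P1 drop A (B beats it: P:10>2 Q:6>4 R:7>1)
P2 drop R (P beats it: B:8>5 C:9>6 D:4>1 E:7>3)
P1 drop C (B beats it: P:10>5 Q:6>5)
P1→{B,D,E} P2→{P,Q}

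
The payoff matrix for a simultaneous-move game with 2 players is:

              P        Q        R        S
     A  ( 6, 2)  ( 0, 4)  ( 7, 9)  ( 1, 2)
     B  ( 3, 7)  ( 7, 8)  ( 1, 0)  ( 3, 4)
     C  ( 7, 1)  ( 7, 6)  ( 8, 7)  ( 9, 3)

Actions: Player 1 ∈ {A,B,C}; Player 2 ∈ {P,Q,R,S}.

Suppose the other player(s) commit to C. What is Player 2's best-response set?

u_2(P vs C) = 1
u_2(Q vs C) = 6
u_2(R vs C) = 7
u_2(S vs C) = 3
max payoff 7 at {R}

P2 best: {R}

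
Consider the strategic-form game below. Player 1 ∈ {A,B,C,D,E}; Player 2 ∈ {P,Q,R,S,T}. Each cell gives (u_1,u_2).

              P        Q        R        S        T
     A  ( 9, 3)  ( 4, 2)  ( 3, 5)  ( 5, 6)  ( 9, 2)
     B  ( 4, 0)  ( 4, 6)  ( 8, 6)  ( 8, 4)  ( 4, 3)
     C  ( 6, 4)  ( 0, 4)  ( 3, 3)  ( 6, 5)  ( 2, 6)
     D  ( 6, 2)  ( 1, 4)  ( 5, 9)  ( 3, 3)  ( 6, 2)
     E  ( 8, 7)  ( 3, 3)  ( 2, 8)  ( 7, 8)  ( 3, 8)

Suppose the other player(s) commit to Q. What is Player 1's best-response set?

u_1(A vs Q) = 4
u_1(B vs Q) = 4
u_1(C vs Q) = 0
u_1(D vs Q) = 1
u_1(E vs Q) = 3
max payoff 4 at {A,B}

BR_1 = {A,B}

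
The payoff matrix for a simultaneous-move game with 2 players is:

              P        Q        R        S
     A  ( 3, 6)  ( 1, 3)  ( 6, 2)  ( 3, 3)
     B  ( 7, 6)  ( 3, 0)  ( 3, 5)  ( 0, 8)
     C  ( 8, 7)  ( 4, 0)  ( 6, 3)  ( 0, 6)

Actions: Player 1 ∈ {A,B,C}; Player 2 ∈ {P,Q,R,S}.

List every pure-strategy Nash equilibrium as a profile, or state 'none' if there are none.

Nash profiles: (C,P)

(A,P): not NE [P1→C gives 8>3]
(A,Q): not NE [P1→C gives 4>1; P2→P gives 6>3]
(A,R): not NE [P2→P gives 6>2]
(A,S): not NE [P2→P gives 6>3]
(B,P): not NE [P1→C gives 8>7; P2→S gives 8>6]
(B,Q): not NE [P1→C gives 4>3; P2→S gives 8>0]
(B,R): not NE [P1→C gives 6>3; P2→S gives 8>5]
(B,S): not NE [P1→A gives 3>0]
(C,P): NE
(C,Q): not NE [P2→P gives 7>0]
(C,R): not NE [P2→P gives 7>3]
(C,S): not NE [P1→A gives 3>0; P2→P gives 7>6]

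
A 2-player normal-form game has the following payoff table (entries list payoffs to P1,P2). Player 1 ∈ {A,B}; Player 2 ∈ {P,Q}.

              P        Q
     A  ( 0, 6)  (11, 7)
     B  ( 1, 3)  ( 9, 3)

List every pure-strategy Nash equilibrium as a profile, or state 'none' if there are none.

Nash profiles: (A,Q), (B,P)

(A,P): not NE [P1→B gives 1>0; P2→Q gives 7>6]
(A,Q): NE
(B,P): NE
(B,Q): not NE [P1→A gives 11>9]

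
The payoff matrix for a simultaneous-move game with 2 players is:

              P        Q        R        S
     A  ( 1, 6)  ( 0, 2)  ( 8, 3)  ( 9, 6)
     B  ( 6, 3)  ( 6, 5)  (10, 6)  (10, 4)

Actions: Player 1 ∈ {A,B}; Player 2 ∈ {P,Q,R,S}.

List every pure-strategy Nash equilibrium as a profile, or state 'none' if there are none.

Nash profiles: (B,R)

(A,P): not NE [P1→B gives 6>1]
(A,Q): not NE [P1→B gives 6>0; P2→S gives 6>2]
(A,R): not NE [P1→B gives 10>8; P2→S gives 6>3]
(A,S): not NE [P1→B gives 10>9]
(B,P): not NE [P2→R gives 6>3]
(B,Q): not NE [P2→R gives 6>5]
(B,R): NE
(B,S): not NE [P2→R gives 6>4]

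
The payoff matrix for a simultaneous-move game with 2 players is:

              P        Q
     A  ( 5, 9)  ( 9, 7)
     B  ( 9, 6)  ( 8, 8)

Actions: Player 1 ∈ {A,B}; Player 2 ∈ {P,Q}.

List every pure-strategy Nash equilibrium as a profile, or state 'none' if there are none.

No pure NE.

(A,P): not NE [P1→B gives 9>5]
(A,Q): not NE [P2→P gives 9>7]
(B,P): not NE [P2→Q gives 8>6]
(B,Q): not NE [P1→A gives 9>8]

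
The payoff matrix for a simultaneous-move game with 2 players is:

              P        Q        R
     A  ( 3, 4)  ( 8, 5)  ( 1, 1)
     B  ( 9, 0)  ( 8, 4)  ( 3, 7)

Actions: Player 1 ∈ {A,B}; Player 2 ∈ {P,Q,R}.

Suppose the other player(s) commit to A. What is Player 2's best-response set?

argmax u_2 = {Q}

u_2(P vs A) = 4
u_2(Q vs A) = 5
u_2(R vs A) = 1
max payoff 5 at {Q}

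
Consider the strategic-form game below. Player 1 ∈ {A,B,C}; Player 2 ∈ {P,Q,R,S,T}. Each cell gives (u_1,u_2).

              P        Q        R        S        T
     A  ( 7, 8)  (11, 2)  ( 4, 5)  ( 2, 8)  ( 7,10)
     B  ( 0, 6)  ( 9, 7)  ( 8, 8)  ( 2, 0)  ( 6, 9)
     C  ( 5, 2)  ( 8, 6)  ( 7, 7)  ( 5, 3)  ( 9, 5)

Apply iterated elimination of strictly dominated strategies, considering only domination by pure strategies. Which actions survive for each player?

Survivors P1:{B,C} P2:{R,T}

P2 drop P (T beats it: A:10>8 B:9>6 C:5>2)
P2 drop Q (R beats it: A:5>2 B:8>7 C:7>6)
P1 drop A (C beats it: R:7>4 S:5>2 T:9>7)
P2 drop S (R beats it: B:8>0 C:7>3)
P1→{B,C} P2→{R,T}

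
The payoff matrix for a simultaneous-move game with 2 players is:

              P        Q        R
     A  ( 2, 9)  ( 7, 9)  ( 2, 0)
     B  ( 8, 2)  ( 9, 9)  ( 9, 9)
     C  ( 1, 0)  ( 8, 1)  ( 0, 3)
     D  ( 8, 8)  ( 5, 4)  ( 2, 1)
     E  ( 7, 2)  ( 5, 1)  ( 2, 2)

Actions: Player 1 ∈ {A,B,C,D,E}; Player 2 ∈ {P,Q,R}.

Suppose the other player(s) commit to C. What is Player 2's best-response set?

u_2(P vs C) = 0
u_2(Q vs C) = 1
u_2(R vs C) = 3
max payoff 3 at {R}

P2 best: {R}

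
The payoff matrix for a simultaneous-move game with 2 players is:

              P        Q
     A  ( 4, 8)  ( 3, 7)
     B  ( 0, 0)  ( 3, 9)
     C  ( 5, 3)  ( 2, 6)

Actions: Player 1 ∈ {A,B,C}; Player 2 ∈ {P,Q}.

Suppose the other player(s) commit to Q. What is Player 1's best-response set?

P1 best: {A,B}

u_1(A vs Q) = 3
u_1(B vs Q) = 3
u_1(C vs Q) = 2
max payoff 3 at {A,B}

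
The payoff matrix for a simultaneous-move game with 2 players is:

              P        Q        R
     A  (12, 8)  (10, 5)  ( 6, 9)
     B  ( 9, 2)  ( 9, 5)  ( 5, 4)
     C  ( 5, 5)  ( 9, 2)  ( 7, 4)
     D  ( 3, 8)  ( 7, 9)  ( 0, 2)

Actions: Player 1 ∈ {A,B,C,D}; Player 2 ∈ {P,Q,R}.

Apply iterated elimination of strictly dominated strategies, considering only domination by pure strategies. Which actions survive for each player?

P1 drop B (A beats it: P:12>9 Q:10>9 R:6>5)
P1 drop D (A beats it: P:12>3 Q:10>7 R:6>0)
P2 drop Q (P beats it: A:8>5 C:5>2)
P1→{A,C} P2→{P,R}

Survivors P1:{A,C} P2:{P,R}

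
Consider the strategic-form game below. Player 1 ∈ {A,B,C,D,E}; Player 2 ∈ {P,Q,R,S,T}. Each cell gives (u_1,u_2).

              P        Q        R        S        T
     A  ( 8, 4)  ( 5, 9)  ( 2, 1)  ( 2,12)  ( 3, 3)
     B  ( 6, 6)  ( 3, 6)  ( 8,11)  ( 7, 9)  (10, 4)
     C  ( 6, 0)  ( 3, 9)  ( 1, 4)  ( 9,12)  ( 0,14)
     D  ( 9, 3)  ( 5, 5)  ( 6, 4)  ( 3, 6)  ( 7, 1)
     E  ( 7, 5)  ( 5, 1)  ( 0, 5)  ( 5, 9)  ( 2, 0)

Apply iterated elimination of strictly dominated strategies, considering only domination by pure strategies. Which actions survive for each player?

IESDS → P1:{B,C} P2:{R,S,T}

P2 drop P (S beats it: A:12>4 B:9>6 C:12>0 D:6>3 E:9>5)
P2 drop Q (S beats it: A:12>9 B:9>6 C:12>9 D:6>5 E:9>1)
P1 drop A (B beats it: R:8>2 S:7>2 T:10>3)
P1 drop D (B beats it: R:8>6 S:7>3 T:10>7)
P1 drop E (B beats it: R:8>0 S:7>5 T:10>2)
P1→{B,C} P2→{R,S,T}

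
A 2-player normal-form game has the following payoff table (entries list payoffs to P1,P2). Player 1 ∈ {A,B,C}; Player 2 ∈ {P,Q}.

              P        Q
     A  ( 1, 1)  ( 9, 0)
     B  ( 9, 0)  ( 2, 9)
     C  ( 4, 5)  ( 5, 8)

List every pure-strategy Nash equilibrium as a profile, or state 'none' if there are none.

(A,P): not NE [P1→B gives 9>1]
(A,Q): not NE [P2→P gives 1>0]
(B,P): not NE [P2→Q gives 9>0]
(B,Q): not NE [P1→A gives 9>2]
(C,P): not NE [P1→B gives 9>4; P2→Q gives 8>5]
(C,Q): not NE [P1→A gives 9>5]

Equilibria: none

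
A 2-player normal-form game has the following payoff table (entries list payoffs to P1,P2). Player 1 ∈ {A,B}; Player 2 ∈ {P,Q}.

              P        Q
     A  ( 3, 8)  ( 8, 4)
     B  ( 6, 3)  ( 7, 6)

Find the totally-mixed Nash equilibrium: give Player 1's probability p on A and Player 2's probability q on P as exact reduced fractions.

P1 mixes 3/7 on A; P2 mixes 1/4 on P

P1 indiff ⇒ q·3+(1-q)·8 = q·6+(1-q)·7 ⇒ q(-3) = (1-q)(-1) ⇒ q = 1/4
P2 indiff ⇒ p·8+(1-p)·3 = p·4+(1-p)·6 ⇒ p(4) = (1-p)(3) ⇒ p = 3/7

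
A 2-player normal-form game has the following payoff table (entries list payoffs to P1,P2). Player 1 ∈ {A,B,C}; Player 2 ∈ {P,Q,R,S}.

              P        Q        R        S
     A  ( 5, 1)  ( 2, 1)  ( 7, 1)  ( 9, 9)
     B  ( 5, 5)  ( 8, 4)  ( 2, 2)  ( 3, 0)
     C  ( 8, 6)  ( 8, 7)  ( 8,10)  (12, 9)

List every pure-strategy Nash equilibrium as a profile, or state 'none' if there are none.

PSNE = {(C,R)}

(A,P): not NE [P1→C gives 8>5; P2→S gives 9>1]
(A,Q): not NE [P1→C gives 8>2; P2→S gives 9>1]
(A,R): not NE [P1→C gives 8>7; P2→S gives 9>1]
(A,S): not NE [P1→C gives 12>9]
(B,P): not NE [P1→C gives 8>5]
(B,Q): not NE [P2→P gives 5>4]
(B,R): not NE [P1→C gives 8>2; P2→P gives 5>2]
(B,S): not NE [P1→C gives 12>3; P2→P gives 5>0]
(C,P): not NE [P2→R gives 10>6]
(C,Q): not NE [P2→R gives 10>7]
(C,R): NE
(C,S): not NE [P2→R gives 10>9]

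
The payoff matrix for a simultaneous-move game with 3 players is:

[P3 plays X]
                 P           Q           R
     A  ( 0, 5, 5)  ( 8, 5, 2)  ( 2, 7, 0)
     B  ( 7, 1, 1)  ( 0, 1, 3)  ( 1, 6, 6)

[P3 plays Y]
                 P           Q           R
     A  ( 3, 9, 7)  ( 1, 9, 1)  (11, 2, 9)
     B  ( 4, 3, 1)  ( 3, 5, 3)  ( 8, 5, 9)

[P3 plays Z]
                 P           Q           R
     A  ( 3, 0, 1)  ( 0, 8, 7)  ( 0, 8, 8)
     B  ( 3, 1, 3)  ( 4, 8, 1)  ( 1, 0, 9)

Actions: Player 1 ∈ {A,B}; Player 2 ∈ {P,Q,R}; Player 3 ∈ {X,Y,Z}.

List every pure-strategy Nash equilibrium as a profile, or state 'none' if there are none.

(A,P,X): not NE [P1→B gives 7>0; P2→R gives 7>5; P3→Y gives 7>5]
(A,P,Y): not NE [P1→B gives 4>3]
(A,P,Z): not NE [P2→R gives 8>0; P3→Y gives 7>1]
(A,Q,X): not NE [P2→R gives 7>5; P3→Z gives 7>2]
(A,Q,Y): not NE [P1→B gives 3>1; P3→Z gives 7>1]
(A,Q,Z): not NE [P1→B gives 4>0]
(A,R,X): not NE [P3→Y gives 9>0]
(A,R,Y): not NE [P2→Q gives 9>2]
(A,R,Z): not NE [P1→B gives 1>0; P3→Y gives 9>8]
(B,P,X): not NE [P2→R gives 6>1; P3→Z gives 3>1]
(B,P,Y): not NE [P2→R gives 5>3; P3→Z gives 3>1]
(B,P,Z): not NE [P2→Q gives 8>1]
(B,Q,X): not NE [P1→A gives 8>0; P2→R gives 6>1]
(B,Q,Y): NE
(B,Q,Z): not NE [P3→Y gives 3>1]
(B,R,X): not NE [P1→A gives 2>1; P3→Z gives 9>6]
(B,R,Y): not NE [P1→A gives 11>8]
(B,R,Z): not NE [P2→Q gives 8>0]

Nash profiles: (B,Q,Y)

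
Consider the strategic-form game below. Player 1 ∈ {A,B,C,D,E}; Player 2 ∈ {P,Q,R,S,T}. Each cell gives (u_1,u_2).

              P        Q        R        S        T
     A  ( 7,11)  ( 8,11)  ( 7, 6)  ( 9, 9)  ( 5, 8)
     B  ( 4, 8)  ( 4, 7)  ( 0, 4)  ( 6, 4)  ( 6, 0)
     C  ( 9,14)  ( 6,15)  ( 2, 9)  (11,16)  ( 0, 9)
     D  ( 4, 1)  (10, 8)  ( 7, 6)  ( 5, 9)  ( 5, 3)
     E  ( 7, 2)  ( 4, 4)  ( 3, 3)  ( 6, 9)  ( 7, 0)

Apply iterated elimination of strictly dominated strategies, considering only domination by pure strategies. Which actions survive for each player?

Survivors P1:{A,C,D} P2:{P,Q,S}

P2 drop R (Q beats it: A:11>6 B:7>4 C:15>9 D:8>6 E:4>3)
P2 drop T (Q beats it: A:11>8 B:7>0 C:15>9 D:8>3 E:4>0)
P1 drop B (A beats it: P:7>4 Q:8>4 S:9>6)
P1 drop E (C beats it: P:9>7 Q:6>4 S:11>6)
P1→{A,C,D} P2→{P,Q,S}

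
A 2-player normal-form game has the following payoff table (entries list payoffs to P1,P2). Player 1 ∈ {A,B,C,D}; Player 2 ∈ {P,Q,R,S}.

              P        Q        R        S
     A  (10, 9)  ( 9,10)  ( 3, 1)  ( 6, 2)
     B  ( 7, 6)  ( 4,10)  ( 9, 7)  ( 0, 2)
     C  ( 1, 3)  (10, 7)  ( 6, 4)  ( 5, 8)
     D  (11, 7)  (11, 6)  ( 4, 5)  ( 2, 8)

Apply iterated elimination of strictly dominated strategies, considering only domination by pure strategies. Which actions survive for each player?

Remaining: P1:{A,C,D} P2:{P,Q,S}

P2 drop R (Q beats it: A:10>1 B:10>7 C:7>4 D:6>5)
P1 drop B (A beats it: P:10>7 Q:9>4 S:6>0)
P1→{A,C,D} P2→{P,Q,S}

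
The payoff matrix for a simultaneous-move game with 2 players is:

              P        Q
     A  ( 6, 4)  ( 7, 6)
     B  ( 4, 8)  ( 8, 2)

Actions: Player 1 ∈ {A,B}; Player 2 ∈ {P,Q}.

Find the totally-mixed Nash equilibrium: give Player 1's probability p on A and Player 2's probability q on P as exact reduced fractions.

(p,q) = (3/4, 1/3)

P1 indiff ⇒ q·6+(1-q)·7 = q·4+(1-q)·8 ⇒ q(2) = (1-q)(1) ⇒ q = 1/3
P2 indiff ⇒ p·4+(1-p)·8 = p·6+(1-p)·2 ⇒ p(-2) = (1-p)(-6) ⇒ p = 3/4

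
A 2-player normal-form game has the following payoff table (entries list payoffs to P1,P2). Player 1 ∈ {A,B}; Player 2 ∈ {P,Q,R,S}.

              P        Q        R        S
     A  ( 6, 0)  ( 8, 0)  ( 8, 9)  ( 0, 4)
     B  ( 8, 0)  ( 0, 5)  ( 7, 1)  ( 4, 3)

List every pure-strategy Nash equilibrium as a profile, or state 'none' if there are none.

(A,P): not NE [P1→B gives 8>6; P2→R gives 9>0]
(A,Q): not NE [P2→R gives 9>0]
(A,R): NE
(A,S): not NE [P1→B gives 4>0; P2→R gives 9>4]
(B,P): not NE [P2→Q gives 5>0]
(B,Q): not NE [P1→A gives 8>0]
(B,R): not NE [P1→A gives 8>7; P2→Q gives 5>1]
(B,S): not NE [P2→Q gives 5>3]

PSNE = {(A,R)}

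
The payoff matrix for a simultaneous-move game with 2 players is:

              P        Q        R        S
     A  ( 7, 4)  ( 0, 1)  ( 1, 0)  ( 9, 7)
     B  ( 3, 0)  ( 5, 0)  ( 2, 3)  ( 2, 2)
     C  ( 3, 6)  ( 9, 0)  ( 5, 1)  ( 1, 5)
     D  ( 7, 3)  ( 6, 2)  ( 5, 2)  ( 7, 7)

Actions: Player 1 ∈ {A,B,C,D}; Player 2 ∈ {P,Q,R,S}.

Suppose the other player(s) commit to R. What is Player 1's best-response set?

u_1(A vs R) = 1
u_1(B vs R) = 2
u_1(C vs R) = 5
u_1(D vs R) = 5
max payoff 5 at {C,D}

BR_1 = {C,D}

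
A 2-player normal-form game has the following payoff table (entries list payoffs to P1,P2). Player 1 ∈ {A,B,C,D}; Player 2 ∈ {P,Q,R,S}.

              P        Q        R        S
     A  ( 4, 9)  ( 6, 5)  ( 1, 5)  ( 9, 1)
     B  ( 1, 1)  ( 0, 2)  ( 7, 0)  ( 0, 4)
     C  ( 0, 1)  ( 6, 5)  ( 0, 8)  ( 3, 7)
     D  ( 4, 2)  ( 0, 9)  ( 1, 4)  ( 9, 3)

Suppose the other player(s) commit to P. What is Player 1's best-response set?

u_1(A vs P) = 4
u_1(B vs P) = 1
u_1(C vs P) = 0
u_1(D vs P) = 4
max payoff 4 at {A,D}

P1 best: {A,D}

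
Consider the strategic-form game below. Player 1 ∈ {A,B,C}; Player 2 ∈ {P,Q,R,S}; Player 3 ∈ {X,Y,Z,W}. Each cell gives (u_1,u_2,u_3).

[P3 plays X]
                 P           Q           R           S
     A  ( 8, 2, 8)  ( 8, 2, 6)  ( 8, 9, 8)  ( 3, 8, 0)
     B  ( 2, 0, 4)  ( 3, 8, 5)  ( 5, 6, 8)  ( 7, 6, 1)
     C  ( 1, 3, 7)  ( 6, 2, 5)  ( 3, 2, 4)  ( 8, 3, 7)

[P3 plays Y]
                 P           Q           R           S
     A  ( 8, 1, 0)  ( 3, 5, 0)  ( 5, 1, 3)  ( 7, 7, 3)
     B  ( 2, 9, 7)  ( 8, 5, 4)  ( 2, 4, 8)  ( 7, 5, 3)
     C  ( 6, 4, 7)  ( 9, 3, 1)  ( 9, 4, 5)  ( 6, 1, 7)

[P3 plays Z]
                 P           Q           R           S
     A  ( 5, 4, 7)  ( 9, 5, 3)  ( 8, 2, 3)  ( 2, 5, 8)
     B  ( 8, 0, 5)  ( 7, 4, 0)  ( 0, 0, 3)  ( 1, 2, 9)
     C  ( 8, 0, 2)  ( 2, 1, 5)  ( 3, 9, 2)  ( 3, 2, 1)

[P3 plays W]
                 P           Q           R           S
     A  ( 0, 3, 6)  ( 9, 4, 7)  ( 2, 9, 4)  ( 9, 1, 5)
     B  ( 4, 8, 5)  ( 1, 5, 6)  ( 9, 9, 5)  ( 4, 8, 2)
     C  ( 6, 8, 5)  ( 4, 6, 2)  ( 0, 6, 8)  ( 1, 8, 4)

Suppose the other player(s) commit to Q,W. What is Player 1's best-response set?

u_1(A vs Q,W) = 9
u_1(B vs Q,W) = 1
u_1(C vs Q,W) = 4
max payoff 9 at {A}

BR_1 = {A}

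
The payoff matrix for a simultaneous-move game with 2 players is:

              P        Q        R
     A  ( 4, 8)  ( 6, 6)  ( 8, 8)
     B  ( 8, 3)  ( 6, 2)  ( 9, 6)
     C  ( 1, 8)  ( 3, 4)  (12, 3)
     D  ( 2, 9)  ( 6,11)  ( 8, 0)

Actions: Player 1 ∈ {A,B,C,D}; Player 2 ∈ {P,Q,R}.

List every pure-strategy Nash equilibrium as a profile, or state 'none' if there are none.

(A,P): not NE [P1→B gives 8>4]
(A,Q): not NE [P2→R gives 8>6]
(A,R): not NE [P1→C gives 12>8]
(B,P): not NE [P2→R gives 6>3]
(B,Q): not NE [P2→R gives 6>2]
(B,R): not NE [P1→C gives 12>9]
(C,P): not NE [P1→B gives 8>1]
(C,Q): not NE [P1→D gives 6>3; P2→P gives 8>4]
(C,R): not NE [P2→P gives 8>3]
(D,P): not NE [P1→B gives 8>2; P2→Q gives 11>9]
(D,Q): NE
(D,R): not NE [P1→C gives 12>8; P2→Q gives 11>0]

Nash profiles: (D,Q)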